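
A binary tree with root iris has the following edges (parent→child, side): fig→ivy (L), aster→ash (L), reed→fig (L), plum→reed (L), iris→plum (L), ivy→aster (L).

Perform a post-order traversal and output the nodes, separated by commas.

ash, aster, ivy, fig, reed, plum, iris

Post-order visits the left subtree, then the right subtree, then the node.
At iris: go left to plum.
  At plum: go left to reed.
    At reed: go left to fig.
      At fig: go left to ivy.
        At ivy: go left to aster.
          At aster: go left to ash.
            ash is a leaf — visit ash.
          At aster: no right child.
          Visit aster.
        At ivy: no right child.
        Visit ivy.
      At fig: no right child.
      Visit fig.
    At reed: no right child.
    Visit reed.
  At plum: no right child.
  Visit plum.
At iris: no right child.
Visit iris.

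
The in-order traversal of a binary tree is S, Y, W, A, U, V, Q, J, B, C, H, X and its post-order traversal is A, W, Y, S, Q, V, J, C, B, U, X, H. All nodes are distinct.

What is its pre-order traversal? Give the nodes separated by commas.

The last element of post-order is the root; it splits in-order into left and right subtrees.
Root H: left subtree has 10 nodes {S, Y, W, A, U, V, Q, J, B, C}, right has 1 {X}.
  Root U: left subtree has 4 nodes {S, Y, W, A}, right has 5 {V, Q, J, B, C}.
    Root S: left subtree has 0 nodes { }, right has 3 {Y, W, A}.
      Root Y: left subtree has 0 nodes { }, right has 2 {W, A}.
        Root W: left subtree has 0 nodes { }, right has 1 {A}.
    Root B: left subtree has 3 nodes {V, Q, J}, right has 1 {C}.
      Root J: left subtree has 2 nodes {V, Q}, right has 0 { }.
        Root V: left subtree has 0 nodes { }, right has 1 {Q}.

H, U, S, Y, W, A, B, J, V, Q, C, X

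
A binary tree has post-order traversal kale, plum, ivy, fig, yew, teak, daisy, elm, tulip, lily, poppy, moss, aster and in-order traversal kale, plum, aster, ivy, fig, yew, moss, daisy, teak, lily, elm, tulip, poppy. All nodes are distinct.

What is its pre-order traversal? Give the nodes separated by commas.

The last element of post-order is the root; it splits in-order into left and right subtrees.
Root aster: left subtree has 2 nodes {kale, plum}, right has 10 {ivy, fig, yew, moss, daisy, teak, lily, elm, tulip, poppy}.
  Root plum: left subtree has 1 node {kale}, right has 0 { }.
  Root moss: left subtree has 3 nodes {ivy, fig, yew}, right has 6 {daisy, teak, lily, elm, tulip, poppy}.
    Root yew: left subtree has 2 nodes {ivy, fig}, right has 0 { }.
      Root fig: left subtree has 1 node {ivy}, right has 0 { }.
    Root poppy: left subtree has 5 nodes {daisy, teak, lily, elm, tulip}, right has 0 { }.
      Root lily: left subtree has 2 nodes {daisy, teak}, right has 2 {elm, tulip}.
        Root daisy: left subtree has 0 nodes { }, right has 1 {teak}.
        Root tulip: left subtree has 1 node {elm}, right has 0 { }.

aster, plum, kale, moss, yew, fig, ivy, poppy, lily, daisy, teak, tulip, elm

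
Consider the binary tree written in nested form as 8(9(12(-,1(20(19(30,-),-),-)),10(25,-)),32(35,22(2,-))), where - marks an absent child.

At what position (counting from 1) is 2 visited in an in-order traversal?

12

In-order visits the left subtree, then the node, then the right subtree.
At 8: go left to 9.
  At 9: go left to 12.
    At 12: no left child.
    Visit 12.
    At 12: go right to 1.
      At 1: go left to 20.
        At 20: go left to 19.
          At 19: go left to 30.
            30 is a leaf — visit 30.
          Visit 19.
          At 19: no right child.
        Visit 20.
        At 20: no right child.
      Visit 1.
      At 1: no right child.
  Visit 9.
  At 9: go right to 10.
    At 10: go left to 25.
      25 is a leaf — visit 25.
    Visit 10.
    At 10: no right child.
Visit 8.
At 8: go right to 32.
  At 32: go left to 35.
    35 is a leaf — visit 35.
  Visit 32.
  At 32: go right to 22.
    At 22: go left to 2.
      2 is a leaf — visit 2.
    Visit 22.
    At 22: no right child.
Full in-order sequence: 12, 30, 19, 20, 1, 9, 25, 10, 8, 35, 32, 2, 22.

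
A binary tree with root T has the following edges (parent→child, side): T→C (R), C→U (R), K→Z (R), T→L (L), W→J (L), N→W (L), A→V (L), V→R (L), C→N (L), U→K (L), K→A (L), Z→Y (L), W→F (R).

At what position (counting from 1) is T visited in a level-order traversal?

Level-order visits nodes level by level from the root, left to right within each level.
Level 0: T
Level 1: L, C
Level 2: N, U
Level 3: W, K
Level 4: J, F, A, Z
Level 5: V, Y
Level 6: R
Full level-order sequence: T, L, C, N, U, W, K, J, F, A, Z, V, Y, R.

1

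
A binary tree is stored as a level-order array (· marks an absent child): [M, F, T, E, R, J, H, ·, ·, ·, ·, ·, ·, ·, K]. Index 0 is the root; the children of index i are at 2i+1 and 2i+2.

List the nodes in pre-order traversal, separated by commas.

Pre-order visits the node, then its left subtree, then its right subtree.
Visit M.
At M: go left to F.
  Visit F.
  At F: go left to E.
    E is a leaf — visit E.
  At F: go right to R.
    R is a leaf — visit R.
At M: go right to T.
  Visit T.
  At T: go left to J.
    J is a leaf — visit J.
  At T: go right to H.
    Visit H.
    At H: no left child.
    At H: go right to K.
      K is a leaf — visit K.

M, F, E, R, T, J, H, K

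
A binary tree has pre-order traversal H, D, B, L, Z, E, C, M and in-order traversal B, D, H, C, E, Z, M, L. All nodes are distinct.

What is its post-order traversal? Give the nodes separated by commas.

The first element of pre-order is the root; it splits in-order into left and right subtrees.
Root H: left subtree has 2 nodes {B, D}, right has 5 {C, E, Z, M, L}.
  Root D: left subtree has 1 node {B}, right has 0 { }.
  Root L: left subtree has 4 nodes {C, E, Z, M}, right has 0 { }.
    Root Z: left subtree has 2 nodes {C, E}, right has 1 {M}.
      Root E: left subtree has 1 node {C}, right has 0 { }.

B, D, C, E, M, Z, L, H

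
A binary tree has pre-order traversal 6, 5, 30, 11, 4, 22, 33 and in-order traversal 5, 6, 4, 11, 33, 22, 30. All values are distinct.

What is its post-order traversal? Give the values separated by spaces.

The first element of pre-order is the root; it splits in-order into left and right subtrees.
Root 6: left subtree has 1 node {5}, right has 5 {4, 11, 33, 22, 30}.
  Root 30: left subtree has 4 nodes {4, 11, 33, 22}, right has 0 { }.
    Root 11: left subtree has 1 node {4}, right has 2 {33, 22}.
      Root 22: left subtree has 1 node {33}, right has 0 { }.

5 4 33 22 11 30 6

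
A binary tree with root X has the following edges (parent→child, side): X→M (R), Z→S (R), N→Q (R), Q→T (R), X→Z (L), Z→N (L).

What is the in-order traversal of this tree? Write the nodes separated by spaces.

In-order visits the left subtree, then the node, then the right subtree.
At X: go left to Z.
  At Z: go left to N.
    At N: no left child.
    Visit N.
    At N: go right to Q.
      At Q: no left child.
      Visit Q.
      At Q: go right to T.
        T is a leaf — visit T.
  Visit Z.
  At Z: go right to S.
    S is a leaf — visit S.
Visit X.
At X: go right to M.
  M is a leaf — visit M.

N Q T Z S X M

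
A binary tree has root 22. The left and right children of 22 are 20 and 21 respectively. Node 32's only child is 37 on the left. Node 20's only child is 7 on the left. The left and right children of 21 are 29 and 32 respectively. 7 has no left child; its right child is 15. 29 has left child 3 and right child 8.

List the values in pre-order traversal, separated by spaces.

Pre-order visits the node, then its left subtree, then its right subtree.
Visit 22.
At 22: go left to 20.
  Visit 20.
  At 20: go left to 7.
    Visit 7.
    At 7: no left child.
    At 7: go right to 15.
      15 is a leaf — visit 15.
  At 20: no right child.
At 22: go right to 21.
  Visit 21.
  At 21: go left to 29.
    Visit 29.
    At 29: go left to 3.
      3 is a leaf — visit 3.
    At 29: go right to 8.
      8 is a leaf — visit 8.
  At 21: go right to 32.
    Visit 32.
    At 32: go left to 37.
      37 is a leaf — visit 37.
    At 32: no right child.

22 20 7 15 21 29 3 8 32 37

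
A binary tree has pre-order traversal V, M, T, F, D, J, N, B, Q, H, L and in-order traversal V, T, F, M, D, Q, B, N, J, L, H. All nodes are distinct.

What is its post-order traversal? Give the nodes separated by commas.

The first element of pre-order is the root; it splits in-order into left and right subtrees.
Root V: left subtree has 0 nodes { }, right has 10 {T, F, M, D, Q, B, N, J, L, H}.
  Root M: left subtree has 2 nodes {T, F}, right has 7 {D, Q, B, N, J, L, H}.
    Root T: left subtree has 0 nodes { }, right has 1 {F}.
    Root D: left subtree has 0 nodes { }, right has 6 {Q, B, N, J, L, H}.
      Root J: left subtree has 3 nodes {Q, B, N}, right has 2 {L, H}.
        Root N: left subtree has 2 nodes {Q, B}, right has 0 { }.
          Root B: left subtree has 1 node {Q}, right has 0 { }.
        Root H: left subtree has 1 node {L}, right has 0 { }.

F, T, Q, B, N, L, H, J, D, M, V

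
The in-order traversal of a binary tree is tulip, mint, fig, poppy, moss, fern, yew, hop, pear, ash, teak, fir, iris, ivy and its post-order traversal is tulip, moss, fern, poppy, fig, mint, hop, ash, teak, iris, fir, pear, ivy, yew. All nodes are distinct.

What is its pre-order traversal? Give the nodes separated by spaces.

The last element of post-order is the root; it splits in-order into left and right subtrees.
Root yew: left subtree has 6 nodes {tulip, mint, fig, poppy, moss, fern}, right has 7 {hop, pear, ash, teak, fir, iris, ivy}.
  Root mint: left subtree has 1 node {tulip}, right has 4 {fig, poppy, moss, fern}.
    Root fig: left subtree has 0 nodes { }, right has 3 {poppy, moss, fern}.
      Root poppy: left subtree has 0 nodes { }, right has 2 {moss, fern}.
        Root fern: left subtree has 1 node {moss}, right has 0 { }.
  Root ivy: left subtree has 6 nodes {hop, pear, ash, teak, fir, iris}, right has 0 { }.
    Root pear: left subtree has 1 node {hop}, right has 4 {ash, teak, fir, iris}.
      Root fir: left subtree has 2 nodes {ash, teak}, right has 1 {iris}.
        Root teak: left subtree has 1 node {ash}, right has 0 { }.

yew mint tulip fig poppy fern moss ivy pear hop fir teak ash iris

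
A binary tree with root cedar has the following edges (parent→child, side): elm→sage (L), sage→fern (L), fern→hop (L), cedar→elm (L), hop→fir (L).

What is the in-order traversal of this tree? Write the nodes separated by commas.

fir, hop, fern, sage, elm, cedar

In-order visits the left subtree, then the node, then the right subtree.
At cedar: go left to elm.
  At elm: go left to sage.
    At sage: go left to fern.
      At fern: go left to hop.
        At hop: go left to fir.
          fir is a leaf — visit fir.
        Visit hop.
        At hop: no right child.
      Visit fern.
      At fern: no right child.
    Visit sage.
    At sage: no right child.
  Visit elm.
  At elm: no right child.
Visit cedar.
At cedar: no right child.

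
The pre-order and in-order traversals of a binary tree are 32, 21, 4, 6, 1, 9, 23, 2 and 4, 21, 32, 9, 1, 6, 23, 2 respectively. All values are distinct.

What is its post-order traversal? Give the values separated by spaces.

The first element of pre-order is the root; it splits in-order into left and right subtrees.
Root 32: left subtree has 2 nodes {4, 21}, right has 5 {9, 1, 6, 23, 2}.
  Root 21: left subtree has 1 node {4}, right has 0 { }.
  Root 6: left subtree has 2 nodes {9, 1}, right has 2 {23, 2}.
    Root 1: left subtree has 1 node {9}, right has 0 { }.
    Root 23: left subtree has 0 nodes { }, right has 1 {2}.

4 21 9 1 2 23 6 32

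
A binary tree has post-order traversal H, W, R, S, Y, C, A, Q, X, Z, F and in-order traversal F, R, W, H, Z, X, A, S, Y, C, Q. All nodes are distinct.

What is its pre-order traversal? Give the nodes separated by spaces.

F Z R W H X Q A C Y S

The last element of post-order is the root; it splits in-order into left and right subtrees.
Root F: left subtree has 0 nodes { }, right has 10 {R, W, H, Z, X, A, S, Y, C, Q}.
  Root Z: left subtree has 3 nodes {R, W, H}, right has 6 {X, A, S, Y, C, Q}.
    Root R: left subtree has 0 nodes { }, right has 2 {W, H}.
      Root W: left subtree has 0 nodes { }, right has 1 {H}.
    Root X: left subtree has 0 nodes { }, right has 5 {A, S, Y, C, Q}.
      Root Q: left subtree has 4 nodes {A, S, Y, C}, right has 0 { }.
        Root A: left subtree has 0 nodes { }, right has 3 {S, Y, C}.
          Root C: left subtree has 2 nodes {S, Y}, right has 0 { }.
            Root Y: left subtree has 1 node {S}, right has 0 { }.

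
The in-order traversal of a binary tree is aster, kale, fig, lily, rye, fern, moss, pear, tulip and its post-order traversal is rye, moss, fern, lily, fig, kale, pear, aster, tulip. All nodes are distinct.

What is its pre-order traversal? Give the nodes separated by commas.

The last element of post-order is the root; it splits in-order into left and right subtrees.
Root tulip: left subtree has 8 nodes {aster, kale, fig, lily, rye, fern, moss, pear}, right has 0 { }.
  Root aster: left subtree has 0 nodes { }, right has 7 {kale, fig, lily, rye, fern, moss, pear}.
    Root pear: left subtree has 6 nodes {kale, fig, lily, rye, fern, moss}, right has 0 { }.
      Root kale: left subtree has 0 nodes { }, right has 5 {fig, lily, rye, fern, moss}.
        Root fig: left subtree has 0 nodes { }, right has 4 {lily, rye, fern, moss}.
          Root lily: left subtree has 0 nodes { }, right has 3 {rye, fern, moss}.
            Root fern: left subtree has 1 node {rye}, right has 1 {moss}.

tulip, aster, pear, kale, fig, lily, fern, rye, moss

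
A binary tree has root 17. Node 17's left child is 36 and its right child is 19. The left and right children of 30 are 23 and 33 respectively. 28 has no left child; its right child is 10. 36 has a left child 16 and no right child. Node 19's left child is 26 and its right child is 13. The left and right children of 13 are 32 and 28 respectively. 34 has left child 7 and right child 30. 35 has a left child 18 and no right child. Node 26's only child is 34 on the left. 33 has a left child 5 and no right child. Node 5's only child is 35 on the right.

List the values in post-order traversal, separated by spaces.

Post-order visits the left subtree, then the right subtree, then the node.
At 17: go left to 36.
  At 36: go left to 16.
    16 is a leaf — visit 16.
  At 36: no right child.
  Visit 36.
At 17: go right to 19.
  At 19: go left to 26.
    At 26: go left to 34.
      At 34: go left to 7.
        7 is a leaf — visit 7.
      At 34: go right to 30.
        At 30: go left to 23.
          23 is a leaf — visit 23.
        At 30: go right to 33.
          At 33: go left to 5.
            At 5: no left child.
            At 5: go right to 35.
              At 35: go left to 18.
                18 is a leaf — visit 18.
              At 35: no right child.
              Visit 35.
            Visit 5.
          At 33: no right child.
          Visit 33.
        Visit 30.
      Visit 34.
    At 26: no right child.
    Visit 26.
  At 19: go right to 13.
    At 13: go left to 32.
      32 is a leaf — visit 32.
    At 13: go right to 28.
      At 28: no left child.
      At 28: go right to 10.
        10 is a leaf — visit 10.
      Visit 28.
    Visit 13.
  Visit 19.
Visit 17.

16 36 7 23 18 35 5 33 30 34 26 32 10 28 13 19 17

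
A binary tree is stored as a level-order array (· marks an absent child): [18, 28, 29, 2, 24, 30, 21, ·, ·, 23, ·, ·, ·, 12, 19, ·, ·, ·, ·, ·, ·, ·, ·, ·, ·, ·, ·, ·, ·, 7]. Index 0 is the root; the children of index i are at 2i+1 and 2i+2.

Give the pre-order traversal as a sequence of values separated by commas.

18, 28, 2, 24, 23, 29, 30, 21, 12, 19, 7

Pre-order visits the node, then its left subtree, then its right subtree.
Visit 18.
At 18: go left to 28.
  Visit 28.
  At 28: go left to 2.
    2 is a leaf — visit 2.
  At 28: go right to 24.
    Visit 24.
    At 24: go left to 23.
      23 is a leaf — visit 23.
    At 24: no right child.
At 18: go right to 29.
  Visit 29.
  At 29: go left to 30.
    30 is a leaf — visit 30.
  At 29: go right to 21.
    Visit 21.
    At 21: go left to 12.
      12 is a leaf — visit 12.
    At 21: go right to 19.
      Visit 19.
      At 19: go left to 7.
        7 is a leaf — visit 7.
      At 19: no right child.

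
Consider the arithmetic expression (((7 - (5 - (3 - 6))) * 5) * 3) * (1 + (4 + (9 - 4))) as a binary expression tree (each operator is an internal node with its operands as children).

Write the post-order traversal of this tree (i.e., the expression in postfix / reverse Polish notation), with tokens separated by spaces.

7 5 3 6 - - - 5 * 3 * 1 4 9 4 - + + *

Post-order on an expression tree gives postfix notation: for each operator, emit left operand, right operand, then the operator.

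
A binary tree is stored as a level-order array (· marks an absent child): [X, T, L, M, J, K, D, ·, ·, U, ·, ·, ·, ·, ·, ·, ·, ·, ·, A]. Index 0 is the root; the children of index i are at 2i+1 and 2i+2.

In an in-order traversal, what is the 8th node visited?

L

In-order visits the left subtree, then the node, then the right subtree.
At X: go left to T.
  At T: go left to M.
    M is a leaf — visit M.
  Visit T.
  At T: go right to J.
    At J: go left to U.
      At U: go left to A.
        A is a leaf — visit A.
      Visit U.
      At U: no right child.
    Visit J.
    At J: no right child.
Visit X.
At X: go right to L.
  At L: go left to K.
    K is a leaf — visit K.
  Visit L.
  At L: go right to D.
    D is a leaf — visit D.
Full in-order sequence: M, T, A, U, J, X, K, L, D.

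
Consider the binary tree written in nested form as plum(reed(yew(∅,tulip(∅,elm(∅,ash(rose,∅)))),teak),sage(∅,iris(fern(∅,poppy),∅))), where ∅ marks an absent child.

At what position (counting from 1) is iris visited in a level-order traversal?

Level-order visits nodes level by level from the root, left to right within each level.
Level 0: plum
Level 1: reed, sage
Level 2: yew, teak, iris
Level 3: tulip, fern
Level 4: elm, poppy
Level 5: ash
Level 6: rose
Full level-order sequence: plum, reed, sage, yew, teak, iris, tulip, fern, elm, poppy, ash, rose.

6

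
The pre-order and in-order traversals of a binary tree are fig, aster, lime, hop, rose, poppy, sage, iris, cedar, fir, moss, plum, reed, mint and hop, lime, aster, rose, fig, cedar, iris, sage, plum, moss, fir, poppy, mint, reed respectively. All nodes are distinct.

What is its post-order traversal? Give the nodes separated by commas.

The first element of pre-order is the root; it splits in-order into left and right subtrees.
Root fig: left subtree has 4 nodes {hop, lime, aster, rose}, right has 9 {cedar, iris, sage, plum, moss, fir, poppy, mint, reed}.
  Root aster: left subtree has 2 nodes {hop, lime}, right has 1 {rose}.
    Root lime: left subtree has 1 node {hop}, right has 0 { }.
  Root poppy: left subtree has 6 nodes {cedar, iris, sage, plum, moss, fir}, right has 2 {mint, reed}.
    Root sage: left subtree has 2 nodes {cedar, iris}, right has 3 {plum, moss, fir}.
      Root iris: left subtree has 1 node {cedar}, right has 0 { }.
      Root fir: left subtree has 2 nodes {plum, moss}, right has 0 { }.
        Root moss: left subtree has 1 node {plum}, right has 0 { }.
    Root reed: left subtree has 1 node {mint}, right has 0 { }.

hop, lime, rose, aster, cedar, iris, plum, moss, fir, sage, mint, reed, poppy, fig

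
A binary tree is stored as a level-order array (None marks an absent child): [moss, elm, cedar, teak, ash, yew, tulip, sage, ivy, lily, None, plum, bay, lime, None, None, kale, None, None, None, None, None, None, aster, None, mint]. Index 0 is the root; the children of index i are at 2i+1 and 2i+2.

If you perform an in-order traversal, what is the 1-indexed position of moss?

8

In-order visits the left subtree, then the node, then the right subtree.
At moss: go left to elm.
  At elm: go left to teak.
    At teak: go left to sage.
      At sage: no left child.
      Visit sage.
      At sage: go right to kale.
        kale is a leaf — visit kale.
    Visit teak.
    At teak: go right to ivy.
      ivy is a leaf — visit ivy.
  Visit elm.
  At elm: go right to ash.
    At ash: go left to lily.
      lily is a leaf — visit lily.
    Visit ash.
    At ash: no right child.
Visit moss.
At moss: go right to cedar.
  At cedar: go left to yew.
    At yew: go left to plum.
      At plum: go left to aster.
        aster is a leaf — visit aster.
      Visit plum.
      At plum: no right child.
    Visit yew.
    At yew: go right to bay.
      At bay: go left to mint.
        mint is a leaf — visit mint.
      Visit bay.
      At bay: no right child.
  Visit cedar.
  At cedar: go right to tulip.
    At tulip: go left to lime.
      lime is a leaf — visit lime.
    Visit tulip.
    At tulip: no right child.
Full in-order sequence: sage, kale, teak, ivy, elm, lily, ash, moss, aster, plum, yew, mint, bay, cedar, lime, tulip.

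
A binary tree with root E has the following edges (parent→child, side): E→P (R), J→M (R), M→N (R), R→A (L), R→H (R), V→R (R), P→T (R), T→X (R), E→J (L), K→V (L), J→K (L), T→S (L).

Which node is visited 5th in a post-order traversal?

Post-order visits the left subtree, then the right subtree, then the node.
At E: go left to J.
  At J: go left to K.
    At K: go left to V.
      At V: no left child.
      At V: go right to R.
        At R: go left to A.
          A is a leaf — visit A.
        At R: go right to H.
          H is a leaf — visit H.
        Visit R.
      Visit V.
    At K: no right child.
    Visit K.
  At J: go right to M.
    At M: no left child.
    At M: go right to N.
      N is a leaf — visit N.
    Visit M.
  Visit J.
At E: go right to P.
  At P: no left child.
  At P: go right to T.
    At T: go left to S.
      S is a leaf — visit S.
    At T: go right to X.
      X is a leaf — visit X.
    Visit T.
  Visit P.
Visit E.
Full post-order sequence: A, H, R, V, K, N, M, J, S, X, T, P, E.

K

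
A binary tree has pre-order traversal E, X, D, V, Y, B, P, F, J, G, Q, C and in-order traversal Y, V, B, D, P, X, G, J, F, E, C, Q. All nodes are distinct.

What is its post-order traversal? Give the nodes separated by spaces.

The first element of pre-order is the root; it splits in-order into left and right subtrees.
Root E: left subtree has 9 nodes {Y, V, B, D, P, X, G, J, F}, right has 2 {C, Q}.
  Root X: left subtree has 5 nodes {Y, V, B, D, P}, right has 3 {G, J, F}.
    Root D: left subtree has 3 nodes {Y, V, B}, right has 1 {P}.
      Root V: left subtree has 1 node {Y}, right has 1 {B}.
    Root F: left subtree has 2 nodes {G, J}, right has 0 { }.
      Root J: left subtree has 1 node {G}, right has 0 { }.
  Root Q: left subtree has 1 node {C}, right has 0 { }.

Y B V P D G J F X C Q E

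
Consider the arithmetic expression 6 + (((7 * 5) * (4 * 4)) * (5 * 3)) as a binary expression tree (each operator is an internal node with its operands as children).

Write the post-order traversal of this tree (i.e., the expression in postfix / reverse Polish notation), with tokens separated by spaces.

6 7 5 * 4 4 * * 5 3 * * +

Post-order on an expression tree gives postfix notation: for each operator, emit left operand, right operand, then the operator.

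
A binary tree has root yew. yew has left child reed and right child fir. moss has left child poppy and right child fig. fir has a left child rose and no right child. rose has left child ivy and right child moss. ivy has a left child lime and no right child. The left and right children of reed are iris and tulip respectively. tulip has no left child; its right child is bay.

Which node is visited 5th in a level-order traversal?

tulip

Level-order visits nodes level by level from the root, left to right within each level.
Level 0: yew
Level 1: reed, fir
Level 2: iris, tulip, rose
Level 3: bay, ivy, moss
Level 4: lime, poppy, fig
Full level-order sequence: yew, reed, fir, iris, tulip, rose, bay, ivy, moss, lime, poppy, fig.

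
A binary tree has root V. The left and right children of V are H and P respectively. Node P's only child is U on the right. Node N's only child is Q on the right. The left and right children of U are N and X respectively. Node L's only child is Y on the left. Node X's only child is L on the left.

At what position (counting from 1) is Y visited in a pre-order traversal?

9

Pre-order visits the node, then its left subtree, then its right subtree.
Visit V.
At V: go left to H.
  H is a leaf — visit H.
At V: go right to P.
  Visit P.
  At P: no left child.
  At P: go right to U.
    Visit U.
    At U: go left to N.
      Visit N.
      At N: no left child.
      At N: go right to Q.
        Q is a leaf — visit Q.
    At U: go right to X.
      Visit X.
      At X: go left to L.
        Visit L.
        At L: go left to Y.
          Y is a leaf — visit Y.
        At L: no right child.
      At X: no right child.
Full pre-order sequence: V, H, P, U, N, Q, X, L, Y.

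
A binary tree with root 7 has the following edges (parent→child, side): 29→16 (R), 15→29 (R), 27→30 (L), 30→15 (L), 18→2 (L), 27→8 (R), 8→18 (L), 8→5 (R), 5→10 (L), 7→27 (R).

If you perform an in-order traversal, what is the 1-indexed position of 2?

In-order visits the left subtree, then the node, then the right subtree.
At 7: no left child.
Visit 7.
At 7: go right to 27.
  At 27: go left to 30.
    At 30: go left to 15.
      At 15: no left child.
      Visit 15.
      At 15: go right to 29.
        At 29: no left child.
        Visit 29.
        At 29: go right to 16.
          16 is a leaf — visit 16.
    Visit 30.
    At 30: no right child.
  Visit 27.
  At 27: go right to 8.
    At 8: go left to 18.
      At 18: go left to 2.
        2 is a leaf — visit 2.
      Visit 18.
      At 18: no right child.
    Visit 8.
    At 8: go right to 5.
      At 5: go left to 10.
        10 is a leaf — visit 10.
      Visit 5.
      At 5: no right child.
Full in-order sequence: 7, 15, 29, 16, 30, 27, 2, 18, 8, 10, 5.

7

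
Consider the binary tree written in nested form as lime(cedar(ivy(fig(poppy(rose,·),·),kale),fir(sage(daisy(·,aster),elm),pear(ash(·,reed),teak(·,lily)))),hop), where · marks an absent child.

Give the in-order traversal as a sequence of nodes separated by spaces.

rose poppy fig ivy kale cedar daisy aster sage elm fir ash reed pear teak lily lime hop

In-order visits the left subtree, then the node, then the right subtree.
At lime: go left to cedar.
  At cedar: go left to ivy.
    At ivy: go left to fig.
      At fig: go left to poppy.
        At poppy: go left to rose.
          rose is a leaf — visit rose.
        Visit poppy.
        At poppy: no right child.
      Visit fig.
      At fig: no right child.
    Visit ivy.
    At ivy: go right to kale.
      kale is a leaf — visit kale.
  Visit cedar.
  At cedar: go right to fir.
    At fir: go left to sage.
      At sage: go left to daisy.
        At daisy: no left child.
        Visit daisy.
        At daisy: go right to aster.
          aster is a leaf — visit aster.
      Visit sage.
      At sage: go right to elm.
        elm is a leaf — visit elm.
    Visit fir.
    At fir: go right to pear.
      At pear: go left to ash.
        At ash: no left child.
        Visit ash.
        At ash: go right to reed.
          reed is a leaf — visit reed.
      Visit pear.
      At pear: go right to teak.
        At teak: no left child.
        Visit teak.
        At teak: go right to lily.
          lily is a leaf — visit lily.
Visit lime.
At lime: go right to hop.
  hop is a leaf — visit hop.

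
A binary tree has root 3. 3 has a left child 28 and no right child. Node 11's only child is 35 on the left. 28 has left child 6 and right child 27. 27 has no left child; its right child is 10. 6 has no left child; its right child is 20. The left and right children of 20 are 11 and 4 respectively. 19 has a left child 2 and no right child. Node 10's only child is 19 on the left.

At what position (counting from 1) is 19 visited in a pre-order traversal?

10

Pre-order visits the node, then its left subtree, then its right subtree.
Visit 3.
At 3: go left to 28.
  Visit 28.
  At 28: go left to 6.
    Visit 6.
    At 6: no left child.
    At 6: go right to 20.
      Visit 20.
      At 20: go left to 11.
        Visit 11.
        At 11: go left to 35.
          35 is a leaf — visit 35.
        At 11: no right child.
      At 20: go right to 4.
        4 is a leaf — visit 4.
  At 28: go right to 27.
    Visit 27.
    At 27: no left child.
    At 27: go right to 10.
      Visit 10.
      At 10: go left to 19.
        Visit 19.
        At 19: go left to 2.
          2 is a leaf — visit 2.
        At 19: no right child.
      At 10: no right child.
At 3: no right child.
Full pre-order sequence: 3, 28, 6, 20, 11, 35, 4, 27, 10, 19, 2.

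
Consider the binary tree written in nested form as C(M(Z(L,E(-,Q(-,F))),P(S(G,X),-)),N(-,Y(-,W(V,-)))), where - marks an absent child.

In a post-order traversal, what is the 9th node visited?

Post-order visits the left subtree, then the right subtree, then the node.
At C: go left to M.
  At M: go left to Z.
    At Z: go left to L.
      L is a leaf — visit L.
    At Z: go right to E.
      At E: no left child.
      At E: go right to Q.
        At Q: no left child.
        At Q: go right to F.
          F is a leaf — visit F.
        Visit Q.
      Visit E.
    Visit Z.
  At M: go right to P.
    At P: go left to S.
      At S: go left to G.
        G is a leaf — visit G.
      At S: go right to X.
        X is a leaf — visit X.
      Visit S.
    At P: no right child.
    Visit P.
  Visit M.
At C: go right to N.
  At N: no left child.
  At N: go right to Y.
    At Y: no left child.
    At Y: go right to W.
      At W: go left to V.
        V is a leaf — visit V.
      At W: no right child.
      Visit W.
    Visit Y.
  Visit N.
Visit C.
Full post-order sequence: L, F, Q, E, Z, G, X, S, P, M, V, W, Y, N, C.

P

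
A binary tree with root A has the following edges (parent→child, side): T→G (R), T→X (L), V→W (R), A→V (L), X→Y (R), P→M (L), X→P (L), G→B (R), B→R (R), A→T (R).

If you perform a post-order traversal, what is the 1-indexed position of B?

8

Post-order visits the left subtree, then the right subtree, then the node.
At A: go left to V.
  At V: no left child.
  At V: go right to W.
    W is a leaf — visit W.
  Visit V.
At A: go right to T.
  At T: go left to X.
    At X: go left to P.
      At P: go left to M.
        M is a leaf — visit M.
      At P: no right child.
      Visit P.
    At X: go right to Y.
      Y is a leaf — visit Y.
    Visit X.
  At T: go right to G.
    At G: no left child.
    At G: go right to B.
      At B: no left child.
      At B: go right to R.
        R is a leaf — visit R.
      Visit B.
    Visit G.
  Visit T.
Visit A.
Full post-order sequence: W, V, M, P, Y, X, R, B, G, T, A.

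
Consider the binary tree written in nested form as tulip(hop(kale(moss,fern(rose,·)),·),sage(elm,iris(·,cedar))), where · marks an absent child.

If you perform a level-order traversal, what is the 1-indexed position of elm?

5

Level-order visits nodes level by level from the root, left to right within each level.
Level 0: tulip
Level 1: hop, sage
Level 2: kale, elm, iris
Level 3: moss, fern, cedar
Level 4: rose
Full level-order sequence: tulip, hop, sage, kale, elm, iris, moss, fern, cedar, rose.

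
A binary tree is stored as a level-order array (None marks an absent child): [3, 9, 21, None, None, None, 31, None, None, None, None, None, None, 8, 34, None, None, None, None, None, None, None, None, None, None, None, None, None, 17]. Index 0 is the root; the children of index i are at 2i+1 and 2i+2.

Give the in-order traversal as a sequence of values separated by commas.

9, 3, 21, 8, 17, 31, 34

In-order visits the left subtree, then the node, then the right subtree.
At 3: go left to 9.
  9 is a leaf — visit 9.
Visit 3.
At 3: go right to 21.
  At 21: no left child.
  Visit 21.
  At 21: go right to 31.
    At 31: go left to 8.
      At 8: no left child.
      Visit 8.
      At 8: go right to 17.
        17 is a leaf — visit 17.
    Visit 31.
    At 31: go right to 34.
      34 is a leaf — visit 34.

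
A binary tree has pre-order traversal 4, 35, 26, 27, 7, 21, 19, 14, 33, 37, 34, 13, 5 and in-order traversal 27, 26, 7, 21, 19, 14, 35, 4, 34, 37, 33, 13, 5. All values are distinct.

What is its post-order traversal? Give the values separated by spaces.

27 14 19 21 7 26 35 34 37 5 13 33 4

The first element of pre-order is the root; it splits in-order into left and right subtrees.
Root 4: left subtree has 7 nodes {27, 26, 7, 21, 19, 14, 35}, right has 5 {34, 37, 33, 13, 5}.
  Root 35: left subtree has 6 nodes {27, 26, 7, 21, 19, 14}, right has 0 { }.
    Root 26: left subtree has 1 node {27}, right has 4 {7, 21, 19, 14}.
      Root 7: left subtree has 0 nodes { }, right has 3 {21, 19, 14}.
        Root 21: left subtree has 0 nodes { }, right has 2 {19, 14}.
          Root 19: left subtree has 0 nodes { }, right has 1 {14}.
  Root 33: left subtree has 2 nodes {34, 37}, right has 2 {13, 5}.
    Root 37: left subtree has 1 node {34}, right has 0 { }.
    Root 13: left subtree has 0 nodes { }, right has 1 {5}.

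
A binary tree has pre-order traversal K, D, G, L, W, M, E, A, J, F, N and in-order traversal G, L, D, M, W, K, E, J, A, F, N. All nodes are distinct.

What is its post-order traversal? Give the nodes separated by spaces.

L G M W D J N F A E K

The first element of pre-order is the root; it splits in-order into left and right subtrees.
Root K: left subtree has 5 nodes {G, L, D, M, W}, right has 5 {E, J, A, F, N}.
  Root D: left subtree has 2 nodes {G, L}, right has 2 {M, W}.
    Root G: left subtree has 0 nodes { }, right has 1 {L}.
    Root W: left subtree has 1 node {M}, right has 0 { }.
  Root E: left subtree has 0 nodes { }, right has 4 {J, A, F, N}.
    Root A: left subtree has 1 node {J}, right has 2 {F, N}.
      Root F: left subtree has 0 nodes { }, right has 1 {N}.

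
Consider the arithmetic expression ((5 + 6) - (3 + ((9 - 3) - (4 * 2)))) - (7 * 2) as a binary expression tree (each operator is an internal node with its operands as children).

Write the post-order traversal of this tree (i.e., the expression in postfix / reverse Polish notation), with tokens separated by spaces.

5 6 + 3 9 3 - 4 2 * - + - 7 2 * -

Post-order on an expression tree gives postfix notation: for each operator, emit left operand, right operand, then the operator.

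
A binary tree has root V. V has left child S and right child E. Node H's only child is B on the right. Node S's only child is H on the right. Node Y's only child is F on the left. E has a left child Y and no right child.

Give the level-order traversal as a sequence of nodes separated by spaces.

V S E H Y B F

Level-order visits nodes level by level from the root, left to right within each level.
Level 0: V
Level 1: S, E
Level 2: H, Y
Level 3: B, F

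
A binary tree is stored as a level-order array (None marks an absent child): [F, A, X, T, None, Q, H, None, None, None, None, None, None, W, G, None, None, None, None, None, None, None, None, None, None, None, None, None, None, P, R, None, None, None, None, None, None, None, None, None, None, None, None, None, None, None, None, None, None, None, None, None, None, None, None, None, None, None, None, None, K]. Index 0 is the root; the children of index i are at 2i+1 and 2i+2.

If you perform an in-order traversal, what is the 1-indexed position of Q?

In-order visits the left subtree, then the node, then the right subtree.
At F: go left to A.
  At A: go left to T.
    T is a leaf — visit T.
  Visit A.
  At A: no right child.
Visit F.
At F: go right to X.
  At X: go left to Q.
    Q is a leaf — visit Q.
  Visit X.
  At X: go right to H.
    At H: go left to W.
      W is a leaf — visit W.
    Visit H.
    At H: go right to G.
      At G: go left to P.
        At P: no left child.
        Visit P.
        At P: go right to K.
          K is a leaf — visit K.
      Visit G.
      At G: go right to R.
        R is a leaf — visit R.
Full in-order sequence: T, A, F, Q, X, W, H, P, K, G, R.

4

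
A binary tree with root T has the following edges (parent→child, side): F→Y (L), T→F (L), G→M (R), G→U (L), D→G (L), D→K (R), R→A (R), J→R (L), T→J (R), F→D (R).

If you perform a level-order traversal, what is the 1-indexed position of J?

3

Level-order visits nodes level by level from the root, left to right within each level.
Level 0: T
Level 1: F, J
Level 2: Y, D, R
Level 3: G, K, A
Level 4: U, M
Full level-order sequence: T, F, J, Y, D, R, G, K, A, U, M.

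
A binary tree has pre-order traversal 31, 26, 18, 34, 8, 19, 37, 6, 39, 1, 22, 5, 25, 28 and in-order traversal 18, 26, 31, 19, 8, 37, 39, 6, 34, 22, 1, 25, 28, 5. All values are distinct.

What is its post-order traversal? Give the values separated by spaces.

18 26 19 39 6 37 8 22 28 25 5 1 34 31

The first element of pre-order is the root; it splits in-order into left and right subtrees.
Root 31: left subtree has 2 nodes {18, 26}, right has 11 {19, 8, 37, 39, 6, 34, 22, 1, 25, 28, 5}.
  Root 26: left subtree has 1 node {18}, right has 0 { }.
  Root 34: left subtree has 5 nodes {19, 8, 37, 39, 6}, right has 5 {22, 1, 25, 28, 5}.
    Root 8: left subtree has 1 node {19}, right has 3 {37, 39, 6}.
      Root 37: left subtree has 0 nodes { }, right has 2 {39, 6}.
        Root 6: left subtree has 1 node {39}, right has 0 { }.
    Root 1: left subtree has 1 node {22}, right has 3 {25, 28, 5}.
      Root 5: left subtree has 2 nodes {25, 28}, right has 0 { }.
        Root 25: left subtree has 0 nodes { }, right has 1 {28}.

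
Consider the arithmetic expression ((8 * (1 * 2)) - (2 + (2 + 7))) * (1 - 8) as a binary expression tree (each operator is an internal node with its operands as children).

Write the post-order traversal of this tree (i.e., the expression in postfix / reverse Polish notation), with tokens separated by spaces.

Post-order on an expression tree gives postfix notation: for each operator, emit left operand, right operand, then the operator.

8 1 2 * * 2 2 7 + + - 1 8 - *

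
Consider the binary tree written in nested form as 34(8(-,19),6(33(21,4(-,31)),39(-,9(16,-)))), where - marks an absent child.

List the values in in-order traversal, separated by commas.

8, 19, 34, 21, 33, 4, 31, 6, 39, 16, 9

In-order visits the left subtree, then the node, then the right subtree.
At 34: go left to 8.
  At 8: no left child.
  Visit 8.
  At 8: go right to 19.
    19 is a leaf — visit 19.
Visit 34.
At 34: go right to 6.
  At 6: go left to 33.
    At 33: go left to 21.
      21 is a leaf — visit 21.
    Visit 33.
    At 33: go right to 4.
      At 4: no left child.
      Visit 4.
      At 4: go right to 31.
        31 is a leaf — visit 31.
  Visit 6.
  At 6: go right to 39.
    At 39: no left child.
    Visit 39.
    At 39: go right to 9.
      At 9: go left to 16.
        16 is a leaf — visit 16.
      Visit 9.
      At 9: no right child.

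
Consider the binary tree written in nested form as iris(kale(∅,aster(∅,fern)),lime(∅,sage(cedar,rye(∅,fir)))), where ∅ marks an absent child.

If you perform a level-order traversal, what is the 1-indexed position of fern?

Level-order visits nodes level by level from the root, left to right within each level.
Level 0: iris
Level 1: kale, lime
Level 2: aster, sage
Level 3: fern, cedar, rye
Level 4: fir
Full level-order sequence: iris, kale, lime, aster, sage, fern, cedar, rye, fir.

6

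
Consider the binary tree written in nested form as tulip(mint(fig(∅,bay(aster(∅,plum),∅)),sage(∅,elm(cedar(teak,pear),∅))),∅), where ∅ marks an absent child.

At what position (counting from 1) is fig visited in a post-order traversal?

Post-order visits the left subtree, then the right subtree, then the node.
At tulip: go left to mint.
  At mint: go left to fig.
    At fig: no left child.
    At fig: go right to bay.
      At bay: go left to aster.
        At aster: no left child.
        At aster: go right to plum.
          plum is a leaf — visit plum.
        Visit aster.
      At bay: no right child.
      Visit bay.
    Visit fig.
  At mint: go right to sage.
    At sage: no left child.
    At sage: go right to elm.
      At elm: go left to cedar.
        At cedar: go left to teak.
          teak is a leaf — visit teak.
        At cedar: go right to pear.
          pear is a leaf — visit pear.
        Visit cedar.
      At elm: no right child.
      Visit elm.
    Visit sage.
  Visit mint.
At tulip: no right child.
Visit tulip.
Full post-order sequence: plum, aster, bay, fig, teak, pear, cedar, elm, sage, mint, tulip.

4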